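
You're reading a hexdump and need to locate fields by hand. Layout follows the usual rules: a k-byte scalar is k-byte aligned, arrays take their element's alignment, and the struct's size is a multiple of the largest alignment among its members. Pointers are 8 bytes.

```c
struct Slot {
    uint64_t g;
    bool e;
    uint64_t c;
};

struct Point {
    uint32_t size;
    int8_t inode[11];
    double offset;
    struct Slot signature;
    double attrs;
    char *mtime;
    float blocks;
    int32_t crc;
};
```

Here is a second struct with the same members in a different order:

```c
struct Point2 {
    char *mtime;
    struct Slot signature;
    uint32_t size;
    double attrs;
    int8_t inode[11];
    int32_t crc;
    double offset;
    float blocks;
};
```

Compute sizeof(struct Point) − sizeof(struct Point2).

Slot: @0: g [8B, align 8] → 8; @8: e [1B, align 1] → 9; +7 pad (align 8); @16: c [8B, align 8] → 24; size 24, align 8
@0: size [4B, align 4] → 4
@4: inode [11B, align 1] → 15
+1 pad (align 8)
@16: offset [8B, align 8] → 24
@24: signature [24B, align 8] → 48
@48: attrs [8B, align 8] → 56
@56: mtime [8B, align 8] → 64
@64: blocks [4B, align 4] → 68
@68: crc [4B, align 4] → 72
size 72, align 8
— Point2 —
@0: mtime [8B, align 8] → 8
@8: signature [24B, align 8] → 32
@32: size [4B, align 4] → 36
+4 pad (align 8)
@40: attrs [8B, align 8] → 48
@48: inode [11B, align 1] → 59
+1 pad (align 4)
@60: crc [4B, align 4] → 64
@64: offset [8B, align 8] → 72
@72: blocks [4B, align 4] → 76
+4 tail pad (align 8)
size 80, align 8
72 − 80 = -8

-8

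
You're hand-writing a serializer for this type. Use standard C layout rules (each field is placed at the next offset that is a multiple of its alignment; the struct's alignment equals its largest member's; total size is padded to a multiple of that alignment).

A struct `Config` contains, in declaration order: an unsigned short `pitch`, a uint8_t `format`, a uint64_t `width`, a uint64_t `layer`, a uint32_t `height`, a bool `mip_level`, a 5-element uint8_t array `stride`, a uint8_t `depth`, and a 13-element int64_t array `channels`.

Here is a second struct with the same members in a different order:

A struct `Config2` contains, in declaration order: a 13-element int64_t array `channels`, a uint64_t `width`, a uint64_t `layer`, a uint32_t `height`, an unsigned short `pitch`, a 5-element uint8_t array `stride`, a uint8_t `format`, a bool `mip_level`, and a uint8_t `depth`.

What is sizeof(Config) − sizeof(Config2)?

0..2  pitch  (2B, 2-aligned)
2..3  format  (1B, 1-aligned)
3..8  -- padding (5B)
8..16  width  (8B, 8-aligned)
16..24  layer  (8B, 8-aligned)
24..28  height  (4B, 4-aligned)
28..29  mip_level  (1B, 1-aligned)
29..34  stride  (5B, 1-aligned)
34..35  depth  (1B, 1-aligned)
35..40  -- padding (5B)
40..144  channels  (104B, 8-aligned)
sizeof = 144, alignof = 8
— Config2 —
0..104  channels  (104B, 8-aligned)
104..112  width  (8B, 8-aligned)
112..120  layer  (8B, 8-aligned)
120..124  height  (4B, 4-aligned)
124..126  pitch  (2B, 2-aligned)
126..131  stride  (5B, 1-aligned)
131..132  format  (1B, 1-aligned)
132..133  mip_level  (1B, 1-aligned)
133..134  depth  (1B, 1-aligned)
134..136  -- tail padding (2B)
sizeof = 136, alignof = 8
144 − 136 = 8

8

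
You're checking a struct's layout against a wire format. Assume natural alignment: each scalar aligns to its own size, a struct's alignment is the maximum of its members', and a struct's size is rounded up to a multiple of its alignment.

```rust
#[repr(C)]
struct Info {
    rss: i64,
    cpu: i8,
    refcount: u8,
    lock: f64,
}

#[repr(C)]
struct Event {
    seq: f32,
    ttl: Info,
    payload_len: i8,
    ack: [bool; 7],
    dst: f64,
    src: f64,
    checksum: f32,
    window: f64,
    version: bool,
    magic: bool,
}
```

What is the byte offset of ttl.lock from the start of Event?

24

Info: 0..8  rss  (8B, 8-aligned); 8..9  cpu  (1B, 1-aligned); 9..10  refcount  (1B, 1-aligned); 10..16  -- padding (6B); 16..24  lock  (8B, 8-aligned); sizeof = 24, alignof = 8
0..4  seq  (4B, 4-aligned)
4..8  -- padding (4B)
8..32  ttl  (24B, 8-aligned)
within Info: lock at 16
8 + 16 = 24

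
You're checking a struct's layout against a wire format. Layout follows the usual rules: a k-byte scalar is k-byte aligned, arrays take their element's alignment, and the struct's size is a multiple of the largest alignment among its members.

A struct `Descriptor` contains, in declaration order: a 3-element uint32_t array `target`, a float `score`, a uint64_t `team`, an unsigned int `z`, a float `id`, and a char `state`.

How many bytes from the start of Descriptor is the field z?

target at 0 (size 12, align 4) → ends 12
score at 12 (size 4, align 4) → ends 16
team at 16 (size 8, align 8) → ends 24
z at 24 (size 4, align 4) → ends 28

24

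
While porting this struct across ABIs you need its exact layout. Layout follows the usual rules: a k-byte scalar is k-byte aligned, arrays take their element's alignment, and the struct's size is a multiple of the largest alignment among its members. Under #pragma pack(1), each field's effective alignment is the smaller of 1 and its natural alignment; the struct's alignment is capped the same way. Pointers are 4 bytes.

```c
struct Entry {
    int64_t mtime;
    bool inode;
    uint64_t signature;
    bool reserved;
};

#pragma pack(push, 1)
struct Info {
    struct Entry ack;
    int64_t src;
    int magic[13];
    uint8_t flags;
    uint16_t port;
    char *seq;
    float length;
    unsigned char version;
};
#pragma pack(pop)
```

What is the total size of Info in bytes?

104 bytes

Entry: @0: mtime [8B, align 8] → 8; @8: inode [1B, align 1] → 9; +7 pad (align 8); @16: signature [8B, align 8] → 24; @24: reserved [1B, align 1] → 25; +7 tail pad (align 8); size 32, align 8
@0: ack [32B, align 1] → 32
@32: src [8B, align 1] → 40
@40: magic [52B, align 1] → 92
@92: flags [1B, align 1] → 93
@93: port [2B, align 1] → 95
@95: seq [4B, align 1] → 99
@99: length [4B, align 1] → 103
@103: version [1B, align 1] → 104
size 104, align 1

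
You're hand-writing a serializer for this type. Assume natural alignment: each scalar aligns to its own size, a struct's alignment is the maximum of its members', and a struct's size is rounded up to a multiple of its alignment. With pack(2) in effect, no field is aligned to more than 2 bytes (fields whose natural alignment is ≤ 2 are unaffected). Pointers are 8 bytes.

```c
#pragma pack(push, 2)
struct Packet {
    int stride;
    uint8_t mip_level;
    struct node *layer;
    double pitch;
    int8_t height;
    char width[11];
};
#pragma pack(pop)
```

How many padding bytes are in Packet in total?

1

0..4  stride  (4B, 2-aligned)
4..5  mip_level  (1B, 1-aligned)
5..6  -- padding (1B)
6..14  layer  (8B, 2-aligned)
14..22  pitch  (8B, 2-aligned)
22..23  height  (1B, 1-aligned)
23..34  width  (11B, 1-aligned)
sizeof = 34, alignof = 2
data bytes 33, size 34 → padding 1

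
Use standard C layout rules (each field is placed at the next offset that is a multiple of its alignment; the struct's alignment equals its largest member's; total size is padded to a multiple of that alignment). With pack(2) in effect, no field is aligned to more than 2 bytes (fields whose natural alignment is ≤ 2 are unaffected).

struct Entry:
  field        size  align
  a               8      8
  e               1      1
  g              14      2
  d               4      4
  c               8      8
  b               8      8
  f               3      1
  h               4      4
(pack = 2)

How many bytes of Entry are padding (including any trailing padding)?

2

@0: a [8B, align 2] → 8
@8: e [1B, align 1] → 9
+1 pad (align 2)
@10: g [14B, align 2] → 24
@24: d [4B, align 2] → 28
@28: c [8B, align 2] → 36
@36: b [8B, align 2] → 44
@44: f [3B, align 1] → 47
+1 pad (align 2)
@48: h [4B, align 2] → 52
size 52, align 2
data bytes 50, size 52 → padding 2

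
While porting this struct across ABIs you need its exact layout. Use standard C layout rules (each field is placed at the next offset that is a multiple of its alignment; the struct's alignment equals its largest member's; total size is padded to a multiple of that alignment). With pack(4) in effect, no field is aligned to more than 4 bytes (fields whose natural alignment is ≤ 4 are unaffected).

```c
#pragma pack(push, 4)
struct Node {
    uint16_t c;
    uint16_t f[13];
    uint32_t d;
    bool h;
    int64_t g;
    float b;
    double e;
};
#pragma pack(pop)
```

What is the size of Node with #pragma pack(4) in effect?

@0: c [2B, align 2] → 2
@2: f [26B, align 2] → 28
@28: d [4B, align 4] → 32
@32: h [1B, align 1] → 33
+3 pad (align 4)
@36: g [8B, align 4] → 44
@44: b [4B, align 4] → 48
@48: e [8B, align 4] → 56
size 56, align 4

56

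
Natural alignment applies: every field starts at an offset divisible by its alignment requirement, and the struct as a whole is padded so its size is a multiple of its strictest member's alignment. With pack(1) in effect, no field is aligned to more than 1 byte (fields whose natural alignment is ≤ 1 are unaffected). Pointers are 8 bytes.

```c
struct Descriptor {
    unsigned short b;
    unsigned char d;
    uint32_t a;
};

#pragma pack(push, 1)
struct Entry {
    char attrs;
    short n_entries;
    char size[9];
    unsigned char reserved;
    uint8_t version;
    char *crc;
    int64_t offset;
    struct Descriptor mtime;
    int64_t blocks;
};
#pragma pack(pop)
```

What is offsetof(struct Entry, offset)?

Descriptor: b at 0 (size 2, align 2) → ends 2; d at 2 (size 1, align 1) → ends 3; pad 1 to align 4 for a; a at 4 (size 4, align 4) → ends 8; total 8 bytes, alignment 4
attrs at 0 (size 1, align 1) → ends 1
n_entries at 1 (size 2, align 1) → ends 3
size at 3 (size 9, align 1) → ends 12
reserved at 12 (size 1, align 1) → ends 13
version at 13 (size 1, align 1) → ends 14
crc at 14 (size 8, align 1) → ends 22
offset at 22 (size 8, align 1) → ends 30

22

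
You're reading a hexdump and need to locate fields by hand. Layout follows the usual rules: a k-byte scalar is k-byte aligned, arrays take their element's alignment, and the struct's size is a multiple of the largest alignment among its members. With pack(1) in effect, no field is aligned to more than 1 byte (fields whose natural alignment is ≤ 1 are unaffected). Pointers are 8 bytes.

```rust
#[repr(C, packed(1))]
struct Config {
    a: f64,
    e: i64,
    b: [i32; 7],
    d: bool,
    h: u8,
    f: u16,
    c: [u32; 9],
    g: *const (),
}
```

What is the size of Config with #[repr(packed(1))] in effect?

0..8  a  (8B, 1-aligned)
8..16  e  (8B, 1-aligned)
16..44  b  (28B, 1-aligned)
44..45  d  (1B, 1-aligned)
45..46  h  (1B, 1-aligned)
46..48  f  (2B, 1-aligned)
48..84  c  (36B, 1-aligned)
84..92  g  (8B, 1-aligned)
sizeof = 92, alignof = 1

92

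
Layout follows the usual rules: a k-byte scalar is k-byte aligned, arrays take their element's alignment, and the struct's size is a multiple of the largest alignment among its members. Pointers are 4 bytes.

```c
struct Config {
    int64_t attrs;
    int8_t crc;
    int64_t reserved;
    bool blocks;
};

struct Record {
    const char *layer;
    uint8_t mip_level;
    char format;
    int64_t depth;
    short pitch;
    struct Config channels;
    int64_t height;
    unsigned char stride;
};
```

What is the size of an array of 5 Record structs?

360

Config: @0: attrs [8B, align 8] → 8; @8: crc [1B, align 1] → 9; +7 pad (align 8); @16: reserved [8B, align 8] → 24; @24: blocks [1B, align 1] → 25; +7 tail pad (align 8); size 32, align 8
@0: layer [4B, align 4] → 4
@4: mip_level [1B, align 1] → 5
@5: format [1B, align 1] → 6
+2 pad (align 8)
@8: depth [8B, align 8] → 16
@16: pitch [2B, align 2] → 18
+6 pad (align 8)
@24: channels [32B, align 8] → 56
@56: height [8B, align 8] → 64
@64: stride [1B, align 1] → 65
+7 tail pad (align 8)
size 72, align 8
array of 5: 5 × 72 = 360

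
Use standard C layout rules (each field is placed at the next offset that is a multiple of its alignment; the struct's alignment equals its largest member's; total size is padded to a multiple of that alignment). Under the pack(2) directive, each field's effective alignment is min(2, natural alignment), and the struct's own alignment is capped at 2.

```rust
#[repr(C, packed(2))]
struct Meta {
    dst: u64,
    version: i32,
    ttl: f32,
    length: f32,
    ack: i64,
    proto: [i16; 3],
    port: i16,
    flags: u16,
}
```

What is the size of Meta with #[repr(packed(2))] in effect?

@0: dst [8B, align 2] → 8
@8: version [4B, align 2] → 12
@12: ttl [4B, align 2] → 16
@16: length [4B, align 2] → 20
@20: ack [8B, align 2] → 28
@28: proto [6B, align 2] → 34
@34: port [2B, align 2] → 36
@36: flags [2B, align 2] → 38
size 38, align 2

38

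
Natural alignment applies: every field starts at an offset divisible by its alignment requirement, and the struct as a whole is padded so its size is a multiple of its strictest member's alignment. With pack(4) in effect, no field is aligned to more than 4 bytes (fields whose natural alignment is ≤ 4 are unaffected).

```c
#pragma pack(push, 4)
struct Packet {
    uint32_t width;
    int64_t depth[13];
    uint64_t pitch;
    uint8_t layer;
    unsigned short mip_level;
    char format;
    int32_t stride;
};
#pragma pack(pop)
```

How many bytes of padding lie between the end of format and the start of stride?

3

0..4  width  (4B, 4-aligned)
4..108  depth  (104B, 4-aligned)
108..116  pitch  (8B, 4-aligned)
116..117  layer  (1B, 1-aligned)
117..118  -- padding (1B)
118..120  mip_level  (2B, 2-aligned)
120..121  format  (1B, 1-aligned)
121..124  -- padding (3B)
124..128  stride  (4B, 4-aligned)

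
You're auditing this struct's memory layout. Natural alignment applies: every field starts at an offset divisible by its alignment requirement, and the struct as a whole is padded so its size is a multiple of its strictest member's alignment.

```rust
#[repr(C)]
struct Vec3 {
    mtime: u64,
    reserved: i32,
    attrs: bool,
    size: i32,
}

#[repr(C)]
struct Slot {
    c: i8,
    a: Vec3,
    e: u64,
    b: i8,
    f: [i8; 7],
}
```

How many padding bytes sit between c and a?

Vec3: 0..8  mtime  (8B, 8-aligned); 8..12  reserved  (4B, 4-aligned); 12..13  attrs  (1B, 1-aligned); 13..16  -- padding (3B); 16..20  size  (4B, 4-aligned); 20..24  -- tail padding (4B); sizeof = 24, alignof = 8
0..1  c  (1B, 1-aligned)
1..8  -- padding (7B)
8..32  a  (24B, 8-aligned)

7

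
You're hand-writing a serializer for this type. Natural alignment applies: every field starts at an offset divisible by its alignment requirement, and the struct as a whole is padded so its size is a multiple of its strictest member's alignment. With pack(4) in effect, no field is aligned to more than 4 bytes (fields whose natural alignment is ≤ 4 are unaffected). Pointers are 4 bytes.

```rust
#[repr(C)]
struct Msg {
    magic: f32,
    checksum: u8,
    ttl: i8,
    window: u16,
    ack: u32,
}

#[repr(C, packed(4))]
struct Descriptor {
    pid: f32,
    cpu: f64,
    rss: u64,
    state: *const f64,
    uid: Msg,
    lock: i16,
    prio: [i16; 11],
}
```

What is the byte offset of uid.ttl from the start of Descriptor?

29

Msg: 0..4  magic  (4B, 4-aligned); 4..5  checksum  (1B, 1-aligned); 5..6  ttl  (1B, 1-aligned); 6..8  window  (2B, 2-aligned); 8..12  ack  (4B, 4-aligned); sizeof = 12, alignof = 4
0..4  pid  (4B, 4-aligned)
4..12  cpu  (8B, 4-aligned)
12..20  rss  (8B, 4-aligned)
20..24  state  (4B, 4-aligned)
24..36  uid  (12B, 4-aligned)
within Msg: ttl at 5
24 + 5 = 29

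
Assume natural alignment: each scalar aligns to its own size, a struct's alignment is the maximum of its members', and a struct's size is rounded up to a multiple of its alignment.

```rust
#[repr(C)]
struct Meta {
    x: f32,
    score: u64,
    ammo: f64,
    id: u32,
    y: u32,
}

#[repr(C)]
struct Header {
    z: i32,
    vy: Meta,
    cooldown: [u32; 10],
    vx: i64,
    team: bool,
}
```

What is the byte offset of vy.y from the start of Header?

Meta: 0..4  x  (4B, 4-aligned); 4..8  -- padding (4B); 8..16  score  (8B, 8-aligned); 16..24  ammo  (8B, 8-aligned); 24..28  id  (4B, 4-aligned); 28..32  y  (4B, 4-aligned); sizeof = 32, alignof = 8
0..4  z  (4B, 4-aligned)
4..8  -- padding (4B)
8..40  vy  (32B, 8-aligned)
within Meta: y at 28
8 + 28 = 36

36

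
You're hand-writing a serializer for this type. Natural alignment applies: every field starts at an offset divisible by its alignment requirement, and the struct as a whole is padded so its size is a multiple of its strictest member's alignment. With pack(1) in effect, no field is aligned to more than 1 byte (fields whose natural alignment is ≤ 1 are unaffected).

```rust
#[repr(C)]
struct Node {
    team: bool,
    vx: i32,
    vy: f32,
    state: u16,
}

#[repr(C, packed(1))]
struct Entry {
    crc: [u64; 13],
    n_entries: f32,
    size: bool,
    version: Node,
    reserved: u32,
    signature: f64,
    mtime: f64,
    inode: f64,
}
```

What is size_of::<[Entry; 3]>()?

Node: team at 0 (size 1, align 1) → ends 1; pad 3 to align 4 for vx; vx at 4 (size 4, align 4) → ends 8; vy at 8 (size 4, align 4) → ends 12; state at 12 (size 2, align 2) → ends 14; tail pad 2 to reach multiple of 4; total 16 bytes, alignment 4
crc at 0 (size 104, align 1) → ends 104
n_entries at 104 (size 4, align 1) → ends 108
size at 108 (size 1, align 1) → ends 109
version at 109 (size 16, align 1) → ends 125
reserved at 125 (size 4, align 1) → ends 129
signature at 129 (size 8, align 1) → ends 137
mtime at 137 (size 8, align 1) → ends 145
inode at 145 (size 8, align 1) → ends 153
total 153 bytes, alignment 1
array of 3: 3 × 153 = 459

459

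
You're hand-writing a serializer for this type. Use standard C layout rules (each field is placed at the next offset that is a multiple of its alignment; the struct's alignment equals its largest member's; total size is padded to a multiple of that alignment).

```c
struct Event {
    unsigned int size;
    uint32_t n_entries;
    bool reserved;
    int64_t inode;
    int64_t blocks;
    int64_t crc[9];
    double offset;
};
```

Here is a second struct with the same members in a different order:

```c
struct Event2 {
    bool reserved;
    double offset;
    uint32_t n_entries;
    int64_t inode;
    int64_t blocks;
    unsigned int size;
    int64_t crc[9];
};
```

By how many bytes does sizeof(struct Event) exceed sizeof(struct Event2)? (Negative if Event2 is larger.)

-8

0..4  size  (4B, 4-aligned)
4..8  n_entries  (4B, 4-aligned)
8..9  reserved  (1B, 1-aligned)
9..16  -- padding (7B)
16..24  inode  (8B, 8-aligned)
24..32  blocks  (8B, 8-aligned)
32..104  crc  (72B, 8-aligned)
104..112  offset  (8B, 8-aligned)
sizeof = 112, alignof = 8
— Event2 —
0..1  reserved  (1B, 1-aligned)
1..8  -- padding (7B)
8..16  offset  (8B, 8-aligned)
16..20  n_entries  (4B, 4-aligned)
20..24  -- padding (4B)
24..32  inode  (8B, 8-aligned)
32..40  blocks  (8B, 8-aligned)
40..44  size  (4B, 4-aligned)
44..48  -- padding (4B)
48..120  crc  (72B, 8-aligned)
sizeof = 120, alignof = 8
112 − 120 = -8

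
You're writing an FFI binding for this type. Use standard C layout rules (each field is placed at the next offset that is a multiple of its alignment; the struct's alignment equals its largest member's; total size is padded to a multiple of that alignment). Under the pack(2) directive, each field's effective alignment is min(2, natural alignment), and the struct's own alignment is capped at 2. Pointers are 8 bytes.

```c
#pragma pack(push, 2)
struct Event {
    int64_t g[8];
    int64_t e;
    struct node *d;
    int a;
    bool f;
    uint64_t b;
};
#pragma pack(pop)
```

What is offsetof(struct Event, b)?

g at 0 (size 64, align 2) → ends 64
e at 64 (size 8, align 2) → ends 72
d at 72 (size 8, align 2) → ends 80
a at 80 (size 4, align 2) → ends 84
f at 84 (size 1, align 1) → ends 85
pad 1 to align 2 for b
b at 86 (size 8, align 2) → ends 94

86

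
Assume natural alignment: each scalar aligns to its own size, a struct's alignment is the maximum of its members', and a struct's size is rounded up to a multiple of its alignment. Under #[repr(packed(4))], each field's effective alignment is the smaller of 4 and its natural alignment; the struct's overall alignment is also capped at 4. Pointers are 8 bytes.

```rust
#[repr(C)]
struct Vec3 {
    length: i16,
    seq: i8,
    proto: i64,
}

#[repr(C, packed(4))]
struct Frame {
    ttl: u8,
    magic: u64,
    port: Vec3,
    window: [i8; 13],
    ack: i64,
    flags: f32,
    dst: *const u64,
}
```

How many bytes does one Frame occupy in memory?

64 bytes

Vec3: @0: length [2B, align 2] → 2; @2: seq [1B, align 1] → 3; +5 pad (align 8); @8: proto [8B, align 8] → 16; size 16, align 8
@0: ttl [1B, align 1] → 1
+3 pad (align 4)
@4: magic [8B, align 4] → 12
@12: port [16B, align 4] → 28
@28: window [13B, align 1] → 41
+3 pad (align 4)
@44: ack [8B, align 4] → 52
@52: flags [4B, align 4] → 56
@56: dst [8B, align 4] → 64
size 64, align 4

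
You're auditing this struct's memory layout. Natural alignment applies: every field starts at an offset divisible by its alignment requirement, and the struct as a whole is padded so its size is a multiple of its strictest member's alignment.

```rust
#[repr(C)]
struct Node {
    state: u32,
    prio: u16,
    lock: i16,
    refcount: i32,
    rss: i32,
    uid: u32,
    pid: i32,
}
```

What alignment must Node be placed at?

4

member alignments: state=4, prio=2, lock=2, refcount=4, rss=4, uid=4, pid=4
max = 4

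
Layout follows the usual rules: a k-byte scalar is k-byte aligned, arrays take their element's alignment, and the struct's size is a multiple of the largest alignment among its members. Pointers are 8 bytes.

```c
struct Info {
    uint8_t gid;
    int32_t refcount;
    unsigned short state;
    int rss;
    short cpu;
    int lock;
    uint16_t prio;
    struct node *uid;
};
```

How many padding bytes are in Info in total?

0..1  gid  (1B, 1-aligned)
1..4  -- padding (3B)
4..8  refcount  (4B, 4-aligned)
8..10  state  (2B, 2-aligned)
10..12  -- padding (2B)
12..16  rss  (4B, 4-aligned)
16..18  cpu  (2B, 2-aligned)
18..20  -- padding (2B)
20..24  lock  (4B, 4-aligned)
24..26  prio  (2B, 2-aligned)
26..32  -- padding (6B)
32..40  uid  (8B, 8-aligned)
sizeof = 40, alignof = 8
data bytes 27, size 40 → padding 13

13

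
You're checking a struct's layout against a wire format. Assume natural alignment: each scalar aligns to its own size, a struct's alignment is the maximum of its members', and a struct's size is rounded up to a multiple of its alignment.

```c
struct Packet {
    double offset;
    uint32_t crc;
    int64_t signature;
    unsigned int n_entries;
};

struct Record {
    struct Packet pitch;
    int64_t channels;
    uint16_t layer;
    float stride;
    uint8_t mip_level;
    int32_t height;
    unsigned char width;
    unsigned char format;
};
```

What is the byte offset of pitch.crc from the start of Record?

8

Packet: 0..8  offset  (8B, 8-aligned); 8..12  crc  (4B, 4-aligned); 12..16  -- padding (4B); 16..24  signature  (8B, 8-aligned); 24..28  n_entries  (4B, 4-aligned); 28..32  -- tail padding (4B); sizeof = 32, alignof = 8
0..32  pitch  (32B, 8-aligned)
within Packet: crc at 8
0 + 8 = 8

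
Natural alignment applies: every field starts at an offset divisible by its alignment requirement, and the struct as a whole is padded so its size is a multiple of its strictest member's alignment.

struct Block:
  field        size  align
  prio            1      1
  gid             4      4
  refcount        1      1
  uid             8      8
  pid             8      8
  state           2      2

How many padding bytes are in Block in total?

prio at 0 (size 1, align 1) → ends 1
pad 3 to align 4 for gid
gid at 4 (size 4, align 4) → ends 8
refcount at 8 (size 1, align 1) → ends 9
pad 7 to align 8 for uid
uid at 16 (size 8, align 8) → ends 24
pid at 24 (size 8, align 8) → ends 32
state at 32 (size 2, align 2) → ends 34
tail pad 6 to reach multiple of 8
total 40 bytes, alignment 8
data bytes 24, size 40 → padding 16

16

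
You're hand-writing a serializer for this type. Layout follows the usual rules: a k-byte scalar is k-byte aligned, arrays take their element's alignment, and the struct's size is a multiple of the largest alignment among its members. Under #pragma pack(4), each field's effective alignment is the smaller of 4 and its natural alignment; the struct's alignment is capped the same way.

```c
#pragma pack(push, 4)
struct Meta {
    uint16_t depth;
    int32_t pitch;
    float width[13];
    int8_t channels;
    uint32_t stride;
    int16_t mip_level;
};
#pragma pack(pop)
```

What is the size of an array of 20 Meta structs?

1440

0..2  depth  (2B, 2-aligned)
2..4  -- padding (2B)
4..8  pitch  (4B, 4-aligned)
8..60  width  (52B, 4-aligned)
60..61  channels  (1B, 1-aligned)
61..64  -- padding (3B)
64..68  stride  (4B, 4-aligned)
68..70  mip_level  (2B, 2-aligned)
70..72  -- tail padding (2B)
sizeof = 72, alignof = 4
array of 20: 20 × 72 = 1440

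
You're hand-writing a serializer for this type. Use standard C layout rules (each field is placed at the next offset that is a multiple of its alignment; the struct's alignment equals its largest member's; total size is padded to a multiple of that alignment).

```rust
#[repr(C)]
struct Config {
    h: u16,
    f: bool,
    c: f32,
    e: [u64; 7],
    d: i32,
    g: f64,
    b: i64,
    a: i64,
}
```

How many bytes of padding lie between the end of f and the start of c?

1

0..2  h  (2B, 2-aligned)
2..3  f  (1B, 1-aligned)
3..4  -- padding (1B)
4..8  c  (4B, 4-aligned)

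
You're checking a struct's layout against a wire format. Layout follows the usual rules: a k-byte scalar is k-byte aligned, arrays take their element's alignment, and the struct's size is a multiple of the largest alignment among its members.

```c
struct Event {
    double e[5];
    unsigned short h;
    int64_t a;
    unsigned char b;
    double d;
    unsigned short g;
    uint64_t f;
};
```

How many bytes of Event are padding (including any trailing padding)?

0..40  e  (40B, 8-aligned)
40..42  h  (2B, 2-aligned)
42..48  -- padding (6B)
48..56  a  (8B, 8-aligned)
56..57  b  (1B, 1-aligned)
57..64  -- padding (7B)
64..72  d  (8B, 8-aligned)
72..74  g  (2B, 2-aligned)
74..80  -- padding (6B)
80..88  f  (8B, 8-aligned)
sizeof = 88, alignof = 8
data bytes 69, size 88 → padding 19

19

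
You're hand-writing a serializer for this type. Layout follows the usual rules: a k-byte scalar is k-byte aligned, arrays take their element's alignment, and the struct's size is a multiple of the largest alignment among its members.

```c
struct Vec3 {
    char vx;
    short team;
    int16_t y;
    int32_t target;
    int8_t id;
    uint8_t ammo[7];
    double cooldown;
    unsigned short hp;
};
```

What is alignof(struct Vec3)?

member alignments: vx=1, team=2, y=2, target=4, id=1, ammo=1, cooldown=8, hp=2
max = 8

8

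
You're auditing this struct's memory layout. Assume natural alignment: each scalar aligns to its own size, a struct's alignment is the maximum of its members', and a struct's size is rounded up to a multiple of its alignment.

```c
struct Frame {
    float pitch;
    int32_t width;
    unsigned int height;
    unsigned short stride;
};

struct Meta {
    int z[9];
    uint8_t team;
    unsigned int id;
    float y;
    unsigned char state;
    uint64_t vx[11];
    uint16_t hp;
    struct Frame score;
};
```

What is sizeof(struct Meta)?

168

Frame: 0..4  pitch  (4B, 4-aligned); 4..8  width  (4B, 4-aligned); 8..12  height  (4B, 4-aligned); 12..14  stride  (2B, 2-aligned); 14..16  -- tail padding (2B); sizeof = 16, alignof = 4
0..36  z  (36B, 4-aligned)
36..37  team  (1B, 1-aligned)
37..40  -- padding (3B)
40..44  id  (4B, 4-aligned)
44..48  y  (4B, 4-aligned)
48..49  state  (1B, 1-aligned)
49..56  -- padding (7B)
56..144  vx  (88B, 8-aligned)
144..146  hp  (2B, 2-aligned)
146..148  -- padding (2B)
148..164  score  (16B, 4-aligned)
164..168  -- tail padding (4B)
sizeof = 168, alignof = 8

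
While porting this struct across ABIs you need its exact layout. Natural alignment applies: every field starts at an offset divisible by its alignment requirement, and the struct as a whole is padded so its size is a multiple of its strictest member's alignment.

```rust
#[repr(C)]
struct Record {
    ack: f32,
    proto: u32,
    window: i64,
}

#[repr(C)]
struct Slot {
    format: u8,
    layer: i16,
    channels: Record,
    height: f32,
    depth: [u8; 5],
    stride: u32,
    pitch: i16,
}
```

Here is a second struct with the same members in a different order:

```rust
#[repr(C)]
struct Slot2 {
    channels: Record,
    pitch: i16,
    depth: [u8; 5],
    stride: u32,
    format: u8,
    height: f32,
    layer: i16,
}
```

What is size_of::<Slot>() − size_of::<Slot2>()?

8

Record: ack at 0 (size 4, align 4) → ends 4; proto at 4 (size 4, align 4) → ends 8; window at 8 (size 8, align 8) → ends 16; total 16 bytes, alignment 8
format at 0 (size 1, align 1) → ends 1
pad 1 to align 2 for layer
layer at 2 (size 2, align 2) → ends 4
pad 4 to align 8 for channels
channels at 8 (size 16, align 8) → ends 24
height at 24 (size 4, align 4) → ends 28
depth at 28 (size 5, align 1) → ends 33
pad 3 to align 4 for stride
stride at 36 (size 4, align 4) → ends 40
pitch at 40 (size 2, align 2) → ends 42
tail pad 6 to reach multiple of 8
total 48 bytes, alignment 8
— Slot2 —
channels at 0 (size 16, align 8) → ends 16
pitch at 16 (size 2, align 2) → ends 18
depth at 18 (size 5, align 1) → ends 23
pad 1 to align 4 for stride
stride at 24 (size 4, align 4) → ends 28
format at 28 (size 1, align 1) → ends 29
pad 3 to align 4 for height
height at 32 (size 4, align 4) → ends 36
layer at 36 (size 2, align 2) → ends 38
tail pad 2 to reach multiple of 8
total 40 bytes, alignment 8
48 − 40 = 8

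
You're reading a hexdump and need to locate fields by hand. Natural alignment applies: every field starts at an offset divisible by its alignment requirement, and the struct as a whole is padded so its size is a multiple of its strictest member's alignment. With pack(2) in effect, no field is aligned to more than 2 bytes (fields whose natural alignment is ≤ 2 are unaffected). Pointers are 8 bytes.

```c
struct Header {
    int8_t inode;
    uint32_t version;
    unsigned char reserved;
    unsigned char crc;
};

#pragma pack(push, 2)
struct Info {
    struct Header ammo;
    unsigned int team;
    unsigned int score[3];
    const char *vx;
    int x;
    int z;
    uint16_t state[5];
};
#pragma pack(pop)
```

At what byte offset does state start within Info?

44

Header: inode at 0 (size 1, align 1) → ends 1; pad 3 to align 4 for version; version at 4 (size 4, align 4) → ends 8; reserved at 8 (size 1, align 1) → ends 9; crc at 9 (size 1, align 1) → ends 10; tail pad 2 to reach multiple of 4; total 12 bytes, alignment 4
ammo at 0 (size 12, align 2) → ends 12
team at 12 (size 4, align 2) → ends 16
score at 16 (size 12, align 2) → ends 28
vx at 28 (size 8, align 2) → ends 36
x at 36 (size 4, align 2) → ends 40
z at 40 (size 4, align 2) → ends 44
state at 44 (size 10, align 2) → ends 54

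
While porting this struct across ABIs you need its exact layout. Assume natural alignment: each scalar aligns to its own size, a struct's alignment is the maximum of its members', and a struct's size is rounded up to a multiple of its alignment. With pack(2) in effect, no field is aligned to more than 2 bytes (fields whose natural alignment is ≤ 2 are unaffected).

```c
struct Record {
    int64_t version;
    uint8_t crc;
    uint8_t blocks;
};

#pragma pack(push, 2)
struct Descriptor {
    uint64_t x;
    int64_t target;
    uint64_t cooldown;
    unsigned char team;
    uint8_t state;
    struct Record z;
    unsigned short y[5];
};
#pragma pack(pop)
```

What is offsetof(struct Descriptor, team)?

Record: 0..8  version  (8B, 8-aligned); 8..9  crc  (1B, 1-aligned); 9..10  blocks  (1B, 1-aligned); 10..16  -- tail padding (6B); sizeof = 16, alignof = 8
0..8  x  (8B, 2-aligned)
8..16  target  (8B, 2-aligned)
16..24  cooldown  (8B, 2-aligned)
24..25  team  (1B, 1-aligned)

24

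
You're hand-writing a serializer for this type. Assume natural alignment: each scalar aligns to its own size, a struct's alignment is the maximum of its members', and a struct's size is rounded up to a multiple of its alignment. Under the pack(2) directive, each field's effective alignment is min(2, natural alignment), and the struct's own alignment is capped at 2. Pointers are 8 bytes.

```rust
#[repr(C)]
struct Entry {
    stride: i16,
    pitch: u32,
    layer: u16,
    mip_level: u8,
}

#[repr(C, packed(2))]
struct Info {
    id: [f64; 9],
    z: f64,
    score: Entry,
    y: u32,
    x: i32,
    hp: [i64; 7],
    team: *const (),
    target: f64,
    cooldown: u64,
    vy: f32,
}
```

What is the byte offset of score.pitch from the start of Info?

84

Entry: stride at 0 (size 2, align 2) → ends 2; pad 2 to align 4 for pitch; pitch at 4 (size 4, align 4) → ends 8; layer at 8 (size 2, align 2) → ends 10; mip_level at 10 (size 1, align 1) → ends 11; tail pad 1 to reach multiple of 4; total 12 bytes, alignment 4
id at 0 (size 72, align 2) → ends 72
z at 72 (size 8, align 2) → ends 80
score at 80 (size 12, align 2) → ends 92
within Entry: pitch at 4
80 + 4 = 84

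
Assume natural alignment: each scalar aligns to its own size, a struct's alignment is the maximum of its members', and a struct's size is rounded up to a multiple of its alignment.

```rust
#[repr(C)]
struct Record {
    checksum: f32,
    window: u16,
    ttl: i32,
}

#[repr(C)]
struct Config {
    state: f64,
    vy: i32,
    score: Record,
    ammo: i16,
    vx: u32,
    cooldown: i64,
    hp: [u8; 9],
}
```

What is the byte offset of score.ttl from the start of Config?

20

Record: @0: checksum [4B, align 4] → 4; @4: window [2B, align 2] → 6; +2 pad (align 4); @8: ttl [4B, align 4] → 12; size 12, align 4
@0: state [8B, align 8] → 8
@8: vy [4B, align 4] → 12
@12: score [12B, align 4] → 24
within Record: ttl at 8
12 + 8 = 20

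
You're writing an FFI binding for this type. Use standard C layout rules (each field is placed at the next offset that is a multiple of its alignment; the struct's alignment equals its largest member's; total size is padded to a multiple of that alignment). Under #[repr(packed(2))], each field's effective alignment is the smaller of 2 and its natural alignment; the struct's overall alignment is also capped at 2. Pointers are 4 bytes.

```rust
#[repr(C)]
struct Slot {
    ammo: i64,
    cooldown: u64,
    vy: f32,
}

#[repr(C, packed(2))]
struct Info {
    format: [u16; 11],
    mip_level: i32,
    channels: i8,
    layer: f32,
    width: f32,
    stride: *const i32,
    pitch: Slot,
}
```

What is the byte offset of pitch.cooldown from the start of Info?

48

Slot: @0: ammo [8B, align 8] → 8; @8: cooldown [8B, align 8] → 16; @16: vy [4B, align 4] → 20; +4 tail pad (align 8); size 24, align 8
@0: format [22B, align 2] → 22
@22: mip_level [4B, align 2] → 26
@26: channels [1B, align 1] → 27
+1 pad (align 2)
@28: layer [4B, align 2] → 32
@32: width [4B, align 2] → 36
@36: stride [4B, align 2] → 40
@40: pitch [24B, align 2] → 64
within Slot: cooldown at 8
40 + 8 = 48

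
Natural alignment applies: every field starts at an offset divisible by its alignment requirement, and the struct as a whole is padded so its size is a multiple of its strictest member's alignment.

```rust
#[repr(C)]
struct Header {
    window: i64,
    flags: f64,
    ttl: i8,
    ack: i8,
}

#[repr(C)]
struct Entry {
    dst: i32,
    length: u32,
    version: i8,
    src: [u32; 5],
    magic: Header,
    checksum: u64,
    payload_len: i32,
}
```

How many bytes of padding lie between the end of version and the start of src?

Header: @0: window [8B, align 8] → 8; @8: flags [8B, align 8] → 16; @16: ttl [1B, align 1] → 17; @17: ack [1B, align 1] → 18; +6 tail pad (align 8); size 24, align 8
@0: dst [4B, align 4] → 4
@4: length [4B, align 4] → 8
@8: version [1B, align 1] → 9
+3 pad (align 4)
@12: src [20B, align 4] → 32

3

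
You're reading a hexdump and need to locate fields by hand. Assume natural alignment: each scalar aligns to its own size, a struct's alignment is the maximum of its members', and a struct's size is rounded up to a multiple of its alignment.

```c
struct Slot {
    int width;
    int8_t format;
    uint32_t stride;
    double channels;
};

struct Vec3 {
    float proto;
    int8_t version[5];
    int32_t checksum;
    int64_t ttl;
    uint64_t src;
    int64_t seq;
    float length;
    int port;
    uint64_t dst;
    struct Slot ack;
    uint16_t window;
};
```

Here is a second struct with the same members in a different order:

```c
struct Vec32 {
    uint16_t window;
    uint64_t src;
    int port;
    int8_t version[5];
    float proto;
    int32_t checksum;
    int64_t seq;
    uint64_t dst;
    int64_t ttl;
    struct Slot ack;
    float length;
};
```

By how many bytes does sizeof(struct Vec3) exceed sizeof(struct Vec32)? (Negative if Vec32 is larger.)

-8

Slot: 0..4  width  (4B, 4-aligned); 4..5  format  (1B, 1-aligned); 5..8  -- padding (3B); 8..12  stride  (4B, 4-aligned); 12..16  -- padding (4B); 16..24  channels  (8B, 8-aligned); sizeof = 24, alignof = 8
0..4  proto  (4B, 4-aligned)
4..9  version  (5B, 1-aligned)
9..12  -- padding (3B)
12..16  checksum  (4B, 4-aligned)
16..24  ttl  (8B, 8-aligned)
24..32  src  (8B, 8-aligned)
32..40  seq  (8B, 8-aligned)
40..44  length  (4B, 4-aligned)
44..48  port  (4B, 4-aligned)
48..56  dst  (8B, 8-aligned)
56..80  ack  (24B, 8-aligned)
80..82  window  (2B, 2-aligned)
82..88  -- tail padding (6B)
sizeof = 88, alignof = 8
— Vec32 —
0..2  window  (2B, 2-aligned)
2..8  -- padding (6B)
8..16  src  (8B, 8-aligned)
16..20  port  (4B, 4-aligned)
20..25  version  (5B, 1-aligned)
25..28  -- padding (3B)
28..32  proto  (4B, 4-aligned)
32..36  checksum  (4B, 4-aligned)
36..40  -- padding (4B)
40..48  seq  (8B, 8-aligned)
48..56  dst  (8B, 8-aligned)
56..64  ttl  (8B, 8-aligned)
64..88  ack  (24B, 8-aligned)
88..92  length  (4B, 4-aligned)
92..96  -- tail padding (4B)
sizeof = 96, alignof = 8
88 − 96 = -8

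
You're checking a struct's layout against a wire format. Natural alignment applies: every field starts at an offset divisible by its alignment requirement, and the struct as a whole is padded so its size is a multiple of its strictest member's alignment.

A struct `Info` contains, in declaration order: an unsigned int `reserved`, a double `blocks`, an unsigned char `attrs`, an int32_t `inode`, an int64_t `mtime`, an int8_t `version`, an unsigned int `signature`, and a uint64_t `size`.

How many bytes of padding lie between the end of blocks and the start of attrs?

reserved at 0 (size 4, align 4) → ends 4
pad 4 to align 8 for blocks
blocks at 8 (size 8, align 8) → ends 16
attrs at 16 (size 1, align 1) → ends 17

0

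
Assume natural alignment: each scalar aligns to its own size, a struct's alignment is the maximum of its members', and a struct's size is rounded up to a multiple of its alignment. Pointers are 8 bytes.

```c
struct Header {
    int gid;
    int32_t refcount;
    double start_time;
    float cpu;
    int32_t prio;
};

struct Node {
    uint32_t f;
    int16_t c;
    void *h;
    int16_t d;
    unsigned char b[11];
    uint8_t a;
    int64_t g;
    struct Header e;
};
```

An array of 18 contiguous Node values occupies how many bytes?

1152

Header: 0..4  gid  (4B, 4-aligned); 4..8  refcount  (4B, 4-aligned); 8..16  start_time  (8B, 8-aligned); 16..20  cpu  (4B, 4-aligned); 20..24  prio  (4B, 4-aligned); sizeof = 24, alignof = 8
0..4  f  (4B, 4-aligned)
4..6  c  (2B, 2-aligned)
6..8  -- padding (2B)
8..16  h  (8B, 8-aligned)
16..18  d  (2B, 2-aligned)
18..29  b  (11B, 1-aligned)
29..30  a  (1B, 1-aligned)
30..32  -- padding (2B)
32..40  g  (8B, 8-aligned)
40..64  e  (24B, 8-aligned)
sizeof = 64, alignof = 8
array of 18: 18 × 64 = 1152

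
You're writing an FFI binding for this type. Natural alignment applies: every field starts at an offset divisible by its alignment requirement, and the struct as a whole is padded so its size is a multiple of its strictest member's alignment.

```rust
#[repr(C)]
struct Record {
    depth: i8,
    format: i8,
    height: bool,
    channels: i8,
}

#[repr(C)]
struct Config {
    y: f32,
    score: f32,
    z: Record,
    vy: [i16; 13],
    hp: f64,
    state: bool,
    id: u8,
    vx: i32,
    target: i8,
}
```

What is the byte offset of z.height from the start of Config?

Record: @0: depth [1B, align 1] → 1; @1: format [1B, align 1] → 2; @2: height [1B, align 1] → 3; @3: channels [1B, align 1] → 4; size 4, align 1
@0: y [4B, align 4] → 4
@4: score [4B, align 4] → 8
@8: z [4B, align 1] → 12
within Record: height at 2
8 + 2 = 10

10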